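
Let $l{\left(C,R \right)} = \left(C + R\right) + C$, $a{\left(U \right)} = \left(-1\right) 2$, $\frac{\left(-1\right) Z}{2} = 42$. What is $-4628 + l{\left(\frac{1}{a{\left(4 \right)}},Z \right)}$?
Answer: $-4713$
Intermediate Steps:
$Z = -84$ ($Z = \left(-2\right) 42 = -84$)
$a{\left(U \right)} = -2$
$l{\left(C,R \right)} = R + 2 C$
$-4628 + l{\left(\frac{1}{a{\left(4 \right)}},Z \right)} = -4628 - \left(84 - \frac{2}{-2}\right) = -4628 + \left(-84 + 2 \left(- \frac{1}{2}\right)\right) = -4628 - 85 = -4713$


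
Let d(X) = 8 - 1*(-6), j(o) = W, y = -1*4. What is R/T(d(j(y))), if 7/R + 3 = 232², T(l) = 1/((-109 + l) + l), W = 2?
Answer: -567/53821 ≈ -0.010535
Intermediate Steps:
y = -4
j(o) = 2
d(X) = 14 (d(X) = 8 + 6 = 14)
T(l) = 1/(-109 + 2*l)
R = 7/53821 (R = 7/(-3 + 232²) = 7/(-3 + 53824) = 7/53821 ≈ 0.00013006)
R/T(d(j(y))) = 7/(53821*(1/(-109 + 2*14))) = 7/(53821*(1/(-109 + 28))) = 7/(53821*(1/(-81))) = 7/(53821*(-1/81)) = (7/53821)*(-81) = -567/53821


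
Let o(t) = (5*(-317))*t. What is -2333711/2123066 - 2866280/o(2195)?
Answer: -13121638599/47653586090 ≈ -0.27535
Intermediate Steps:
o(t) = -1585*t
-2333711/2123066 - 2866280/o(2195) = -2333711/2123066 - 2866280/((-1585*2195)) = -2333711*1/2123066 - 2866280/(-3479075) = -75281/68486 - 2866280*(-1/3479075) = -75281/68486 + 573256/695815 = -13121638599/47653586090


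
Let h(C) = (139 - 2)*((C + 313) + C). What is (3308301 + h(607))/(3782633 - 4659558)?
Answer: -20100/5011 ≈ -4.0112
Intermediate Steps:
h(C) = 42881 + 274*C (h(C) = 137*((313 + C) + C) = 137*(313 + 2*C) = 42881 + 274*C)
(3308301 + h(607))/(3782633 - 4659558) = (3308301 + (42881 + 274*607))/(3782633 - 4659558) = (3308301 + (42881 + 166318))/(-876925) = (3308301 + 209199)*(-1/876925) = 3517500*(-1/876925) = -20100/5011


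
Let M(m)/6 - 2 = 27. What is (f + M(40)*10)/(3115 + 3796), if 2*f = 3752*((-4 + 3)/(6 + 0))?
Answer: 4282/20733 ≈ 0.20653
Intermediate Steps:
M(m) = 174 (M(m) = 12 + 6*27 = 12 + 162 = 174)
f = -938/3 (f = (3752*((-4 + 3)/(6 + 0)))/2 = (3752*(-1/6))/2 = (3752*(-1*⅙))/2 = (3752*(-⅙))/2 = (½)*(-1876/3) = -938/3 ≈ -312.67)
(f + M(40)*10)/(3115 + 3796) = (-938/3 + 174*10)/(3115 + 3796) = (-938/3 + 1740)/6911 = (4282/3)*(1/6911) = 4282/20733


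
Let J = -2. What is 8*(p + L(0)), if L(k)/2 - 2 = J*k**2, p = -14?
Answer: -80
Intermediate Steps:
L(k) = 4 - 4*k**2 (L(k) = 4 + 2*(-2*k**2) = 4 - 4*k**2)
8*(p + L(0)) = 8*(-14 + (4 - 4*0**2)) = 8*(-14 + (4 - 4*0)) = 8*(-14 + (4 + 0)) = 8*(-14 + 4) = 8*(-10) = -80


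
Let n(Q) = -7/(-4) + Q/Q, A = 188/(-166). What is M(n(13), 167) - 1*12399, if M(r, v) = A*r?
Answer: -2058751/166 ≈ -12402.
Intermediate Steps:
A = -94/83 (A = 188*(-1/166) = -94/83 ≈ -1.1325)
n(Q) = 11/4 (n(Q) = -7*(-1/4) + 1 = 7/4 + 1 = 11/4)
M(r, v) = -94*r/83
M(n(13), 167) - 1*12399 = -94/83*11/4 - 1*12399 = -517/166 - 12399 = -2058751/166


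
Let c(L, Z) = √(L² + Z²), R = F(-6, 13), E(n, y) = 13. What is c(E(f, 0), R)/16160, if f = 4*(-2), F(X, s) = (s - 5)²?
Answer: √4265/16160 ≈ 0.0040413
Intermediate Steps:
F(X, s) = (-5 + s)²
f = -8
R = 64 (R = (-5 + 13)² = 8² = 64)
c(E(f, 0), R)/16160 = √(13² + 64²)/16160 = √(169 + 4096)*(1/16160) = √4265*(1/16160) = √4265/16160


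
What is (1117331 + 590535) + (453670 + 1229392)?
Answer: 3390928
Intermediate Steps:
(1117331 + 590535) + (453670 + 1229392) = 1707866 + 1683062 = 3390928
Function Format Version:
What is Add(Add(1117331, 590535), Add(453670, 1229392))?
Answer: 3390928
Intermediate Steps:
Add(Add(1117331, 590535), Add(453670, 1229392)) = Add(1707866, 1683062) = 3390928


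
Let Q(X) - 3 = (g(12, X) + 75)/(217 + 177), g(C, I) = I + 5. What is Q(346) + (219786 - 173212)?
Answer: 9175882/197 ≈ 46578.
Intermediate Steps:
g(C, I) = 5 + I
Q(X) = 631/197 + X/394 (Q(X) = 3 + ((5 + X) + 75)/(217 + 177) = 3 + (80 + X)/394 = 3 + (80 + X)*(1/394) = 3 + (40/197 + X/394) = 631/197 + X/394)
Q(346) + (219786 - 173212) = (631/197 + (1/394)*346) + (219786 - 173212) = (631/197 + 173/197) + 46574 = 804/197 + 46574 = 9175882/197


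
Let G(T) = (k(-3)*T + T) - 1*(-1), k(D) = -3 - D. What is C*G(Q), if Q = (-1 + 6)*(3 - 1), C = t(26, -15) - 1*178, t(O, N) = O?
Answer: -1672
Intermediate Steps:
C = -152 (C = 26 - 1*178 = 26 - 178 = -152)
Q = 10 (Q = 5*2 = 10)
G(T) = 1 + T (G(T) = ((-3 - 1*(-3))*T + T) - 1*(-1) = ((-3 + 3)*T + T) + 1 = (0*T + T) + 1 = (0 + T) + 1 = T + 1 = 1 + T)
C*G(Q) = -152*(1 + 10) = -152*11 = -1672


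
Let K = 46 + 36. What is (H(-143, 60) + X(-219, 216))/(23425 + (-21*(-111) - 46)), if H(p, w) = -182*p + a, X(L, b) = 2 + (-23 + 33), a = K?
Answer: 2612/2571 ≈ 1.0159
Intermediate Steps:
K = 82
a = 82
X(L, b) = 12 (X(L, b) = 2 + 10 = 12)
H(p, w) = 82 - 182*p (H(p, w) = -182*p + 82 = 82 - 182*p)
(H(-143, 60) + X(-219, 216))/(23425 + (-21*(-111) - 46)) = ((82 - 182*(-143)) + 12)/(23425 + (-21*(-111) - 46)) = ((82 + 26026) + 12)/(23425 + (2331 - 46)) = (26108 + 12)/(23425 + 2285) = 26120/25710 = 26120*(1/25710) = 2612/2571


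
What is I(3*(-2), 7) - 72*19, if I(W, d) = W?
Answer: -1374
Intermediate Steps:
I(3*(-2), 7) - 72*19 = 3*(-2) - 72*19 = -6 - 1368 = -1374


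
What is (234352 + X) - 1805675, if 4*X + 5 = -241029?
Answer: -3263163/2 ≈ -1.6316e+6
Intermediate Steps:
X = -120517/2 (X = -5/4 + (1/4)*(-241029) = -5/4 - 241029/4 = -120517/2 ≈ -60259.)
(234352 + X) - 1805675 = (234352 - 120517/2) - 1805675 = 348187/2 - 1805675 = -3263163/2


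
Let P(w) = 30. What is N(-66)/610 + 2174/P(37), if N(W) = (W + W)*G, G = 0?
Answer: 1087/15 ≈ 72.467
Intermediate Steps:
N(W) = 0 (N(W) = (W + W)*0 = (2*W)*0 = 0)
N(-66)/610 + 2174/P(37) = 0/610 + 2174/30 = 0*(1/610) + 2174*(1/30) = 0 + 1087/15 = 1087/15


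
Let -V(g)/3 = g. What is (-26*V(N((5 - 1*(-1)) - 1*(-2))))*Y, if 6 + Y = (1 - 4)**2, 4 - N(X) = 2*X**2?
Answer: -29016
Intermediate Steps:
N(X) = 4 - 2*X**2
V(g) = -3*g
Y = 3 (Y = -6 + (1 - 4)**2 = -6 + (-3)**2 = -6 + 9 = 3)
(-26*V(N((5 - 1*(-1)) - 1*(-2))))*Y = -(-78)*(4 - 2*((5 - 1*(-1)) - 1*(-2))**2)*3 = -(-78)*(4 - 2*((5 + 1) + 2)**2)*3 = -(-78)*(4 - 2*(6 + 2)**2)*3 = -(-78)*(4 - 2*8**2)*3 = -(-78)*(4 - 2*64)*3 = -(-78)*(4 - 128)*3 = -(-78)*(-124)*3 = -26*372*3 = -9672*3 = -29016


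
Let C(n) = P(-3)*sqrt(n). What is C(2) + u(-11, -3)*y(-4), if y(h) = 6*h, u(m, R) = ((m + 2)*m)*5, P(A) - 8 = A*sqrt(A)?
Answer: -11880 + sqrt(2)*(8 - 3*I*sqrt(3)) ≈ -11869.0 - 7.3485*I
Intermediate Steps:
P(A) = 8 + A**(3/2) (P(A) = 8 + A*sqrt(A) = 8 + A**(3/2))
C(n) = sqrt(n)*(8 - 3*I*sqrt(3)) (C(n) = (8 + (-3)**(3/2))*sqrt(n) = (8 - 3*I*sqrt(3))*sqrt(n) = sqrt(n)*(8 - 3*I*sqrt(3)))
u(m, R) = 5*m*(2 + m) (u(m, R) = ((2 + m)*m)*5 = (m*(2 + m))*5 = 5*m*(2 + m))
C(2) + u(-11, -3)*y(-4) = sqrt(2)*(8 - 3*I*sqrt(3)) + (5*(-11)*(2 - 11))*(6*(-4)) = sqrt(2)*(8 - 3*I*sqrt(3)) + (5*(-11)*(-9))*(-24) = sqrt(2)*(8 - 3*I*sqrt(3)) + 495*(-24) = sqrt(2)*(8 - 3*I*sqrt(3)) - 11880 = -11880 + sqrt(2)*(8 - 3*I*sqrt(3))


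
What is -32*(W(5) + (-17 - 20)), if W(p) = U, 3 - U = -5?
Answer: 928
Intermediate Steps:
U = 8 (U = 3 - 1*(-5) = 3 + 5 = 8)
W(p) = 8
-32*(W(5) + (-17 - 20)) = -32*(8 + (-17 - 20)) = -32*(8 - 37) = -32*(-29) = 928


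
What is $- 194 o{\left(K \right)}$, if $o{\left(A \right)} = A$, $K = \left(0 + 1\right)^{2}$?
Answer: $-194$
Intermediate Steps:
$K = 1$ ($K = 1^{2} = 1$)
$- 194 o{\left(K \right)} = \left(-194\right) 1 = -194$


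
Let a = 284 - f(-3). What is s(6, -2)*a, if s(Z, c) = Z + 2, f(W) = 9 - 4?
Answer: 2232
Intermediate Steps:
f(W) = 5
s(Z, c) = 2 + Z
a = 279 (a = 284 - 1*5 = 284 - 5 = 279)
s(6, -2)*a = (2 + 6)*279 = 8*279 = 2232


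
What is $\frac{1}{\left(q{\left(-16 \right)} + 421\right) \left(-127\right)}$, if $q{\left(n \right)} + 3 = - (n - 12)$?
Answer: $- \frac{1}{56642} \approx -1.7655 \cdot 10^{-5}$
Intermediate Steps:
$q{\left(n \right)} = 9 - n$ ($q{\left(n \right)} = -3 - \left(n - 12\right) = -3 - \left(-12 + n\right) = 9 - n$)
$\frac{1}{\left(q{\left(-16 \right)} + 421\right) \left(-127\right)} = \frac{1}{\left(\left(9 - -16\right) + 421\right) \left(-127\right)} = \frac{1}{\left(\left(9 + 16\right) + 421\right) \left(-127\right)} = \frac{1}{\left(25 + 421\right) \left(-127\right)} = \frac{1}{446 \left(-127\right)} = \frac{1}{-56642} = - \frac{1}{56642}$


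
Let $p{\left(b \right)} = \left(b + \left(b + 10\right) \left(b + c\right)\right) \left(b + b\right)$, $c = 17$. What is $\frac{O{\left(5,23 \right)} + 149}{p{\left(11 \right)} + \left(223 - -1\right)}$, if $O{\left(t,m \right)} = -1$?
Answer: $\frac{74}{6701} \approx 0.011043$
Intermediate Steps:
$p{\left(b \right)} = 2 b \left(b + \left(10 + b\right) \left(17 + b\right)\right)$ ($p{\left(b \right)} = \left(b + \left(b + 10\right) \left(b + 17\right)\right) \left(b + b\right) = \left(b + \left(10 + b\right) \left(17 + b\right)\right) 2 b = 2 b \left(b + \left(10 + b\right) \left(17 + b\right)\right)$)
$\frac{O{\left(5,23 \right)} + 149}{p{\left(11 \right)} + \left(223 - -1\right)} = \frac{-1 + 149}{2 \cdot 11 \left(170 + 11^{2} + 28 \cdot 11\right) + \left(223 - -1\right)} = \frac{148}{2 \cdot 11 \left(170 + 121 + 308\right) + \left(223 + 1\right)} = \frac{148}{2 \cdot 11 \cdot 599 + 224} = \frac{148}{13178 + 224} = \frac{148}{13402} = 148 \cdot \frac{1}{13402} = \frac{74}{6701}$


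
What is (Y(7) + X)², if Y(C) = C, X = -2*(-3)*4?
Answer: 961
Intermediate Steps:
X = 24 (X = 6*4 = 24)
(Y(7) + X)² = (7 + 24)² = 31² = 961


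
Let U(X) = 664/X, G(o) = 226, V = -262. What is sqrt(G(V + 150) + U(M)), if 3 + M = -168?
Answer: sqrt(721658)/57 ≈ 14.904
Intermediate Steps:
M = -171 (M = -3 - 168 = -171)
sqrt(G(V + 150) + U(M)) = sqrt(226 + 664/(-171)) = sqrt(226 + 664*(-1/171)) = sqrt(226 - 664/171) = sqrt(37982/171) = sqrt(721658)/57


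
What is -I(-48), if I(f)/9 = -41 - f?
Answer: -63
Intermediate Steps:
I(f) = -369 - 9*f (I(f) = 9*(-41 - f) = -369 - 9*f)
-I(-48) = -(-369 - 9*(-48)) = -(-369 + 432) = -1*63 = -63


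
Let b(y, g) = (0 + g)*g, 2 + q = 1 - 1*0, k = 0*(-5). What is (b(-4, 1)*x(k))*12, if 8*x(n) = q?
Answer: -3/2 ≈ -1.5000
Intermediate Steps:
k = 0
q = -1 (q = -2 + (1 - 1*0) = -2 + (1 + 0) = -2 + 1 = -1)
b(y, g) = g**2 (b(y, g) = g*g = g**2)
x(n) = -1/8 (x(n) = (1/8)*(-1) = -1/8)
(b(-4, 1)*x(k))*12 = (1**2*(-1/8))*12 = (1*(-1/8))*12 = -1/8*12 = -3/2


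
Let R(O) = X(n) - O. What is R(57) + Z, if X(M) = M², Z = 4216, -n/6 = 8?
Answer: 6463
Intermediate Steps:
n = -48 (n = -6*8 = -48)
R(O) = 2304 - O (R(O) = (-48)² - O = 2304 - O)
R(57) + Z = (2304 - 1*57) + 4216 = (2304 - 57) + 4216 = 2247 + 4216 = 6463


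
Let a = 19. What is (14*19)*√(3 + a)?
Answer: 266*√22 ≈ 1247.7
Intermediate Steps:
(14*19)*√(3 + a) = (14*19)*√(3 + 19) = 266*√22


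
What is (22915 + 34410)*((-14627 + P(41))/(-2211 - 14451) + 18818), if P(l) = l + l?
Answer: 17974830496825/16662 ≈ 1.0788e+9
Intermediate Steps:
P(l) = 2*l
(22915 + 34410)*((-14627 + P(41))/(-2211 - 14451) + 18818) = (22915 + 34410)*((-14627 + 2*41)/(-2211 - 14451) + 18818) = 57325*((-14627 + 82)/(-16662) + 18818) = 57325*(-14545*(-1/16662) + 18818) = 57325*(14545/16662 + 18818) = 57325*(313560061/16662) = 17974830496825/16662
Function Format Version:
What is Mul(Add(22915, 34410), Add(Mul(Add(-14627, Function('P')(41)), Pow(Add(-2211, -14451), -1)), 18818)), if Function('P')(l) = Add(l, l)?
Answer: Rational(17974830496825, 16662) ≈ 1.0788e+9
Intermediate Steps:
Function('P')(l) = Mul(2, l)
Mul(Add(22915, 34410), Add(Mul(Add(-14627, Function('P')(41)), Pow(Add(-2211, -14451), -1)), 18818)) = Mul(Add(22915, 34410), Add(Mul(Add(-14627, Mul(2, 41)), Pow(Add(-2211, -14451), -1)), 18818)) = Mul(57325, Add(Mul(Add(-14627, 82), Pow(-16662, -1)), 18818)) = Mul(57325, Add(Mul(-14545, Rational(-1, 16662)), 18818)) = Mul(57325, Add(Rational(14545, 16662), 18818)) = Mul(57325, Rational(313560061, 16662)) = Rational(17974830496825, 16662)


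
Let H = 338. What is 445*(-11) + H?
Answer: -4557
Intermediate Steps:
445*(-11) + H = 445*(-11) + 338 = -4895 + 338 = -4557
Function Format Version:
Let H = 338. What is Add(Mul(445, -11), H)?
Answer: -4557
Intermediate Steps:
Add(Mul(445, -11), H) = Add(Mul(445, -11), 338) = Add(-4895, 338) = -4557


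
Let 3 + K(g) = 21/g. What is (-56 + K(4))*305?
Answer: -65575/4 ≈ -16394.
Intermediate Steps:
K(g) = -3 + 21/g
(-56 + K(4))*305 = (-56 + (-3 + 21/4))*305 = (-56 + 9/4)*305 = -215/4*305 = -65575/4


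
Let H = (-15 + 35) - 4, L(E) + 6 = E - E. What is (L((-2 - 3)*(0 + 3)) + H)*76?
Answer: 760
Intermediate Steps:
L(E) = -6 (L(E) = -6 + (E - E) = -6 + 0 = -6)
H = 16 (H = 20 - 4 = 16)
(L((-2 - 3)*(0 + 3)) + H)*76 = (-6 + 16)*76 = 10*76 = 760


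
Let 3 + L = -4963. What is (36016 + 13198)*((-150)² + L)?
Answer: 862918276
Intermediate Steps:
L = -4966 (L = -3 - 4963 = -4966)
(36016 + 13198)*((-150)² + L) = (36016 + 13198)*((-150)² - 4966) = 49214*(22500 - 4966) = 49214*17534 = 862918276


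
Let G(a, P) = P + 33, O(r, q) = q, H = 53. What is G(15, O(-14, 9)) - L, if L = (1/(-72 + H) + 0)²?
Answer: 15161/361 ≈ 41.997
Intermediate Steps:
G(a, P) = 33 + P
L = 1/361 (L = (1/(-72 + 53) + 0)² = (1/(-19) + 0)² = (-1/19 + 0)² = (-1/19)² = 1/361 ≈ 0.0027701)
G(15, O(-14, 9)) - L = (33 + 9) - 1*1/361 = 42 - 1/361 = 15161/361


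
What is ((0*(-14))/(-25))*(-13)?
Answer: 0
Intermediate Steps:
((0*(-14))/(-25))*(-13) = (0*(-1/25))*(-13) = 0*(-13) = 0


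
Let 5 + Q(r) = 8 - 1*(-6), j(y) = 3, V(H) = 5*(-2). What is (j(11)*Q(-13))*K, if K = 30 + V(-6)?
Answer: 540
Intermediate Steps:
V(H) = -10
K = 20 (K = 30 - 10 = 20)
Q(r) = 9 (Q(r) = -5 + (8 - 1*(-6)) = -5 + (8 + 6) = -5 + 14 = 9)
(j(11)*Q(-13))*K = (3*9)*20 = 27*20 = 540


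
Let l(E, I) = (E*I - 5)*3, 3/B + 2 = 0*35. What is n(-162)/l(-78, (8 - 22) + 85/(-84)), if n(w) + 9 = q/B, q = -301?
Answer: 8050/146907 ≈ 0.054797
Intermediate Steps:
B = -3/2 (B = 3/(-2 + 0*35) = 3/(-2 + 0) = 3/(-2) = 3*(-1/2) = -3/2 ≈ -1.5000)
l(E, I) = -15 + 3*E*I (l(E, I) = (-5 + E*I)*3 = -15 + 3*E*I)
n(w) = 575/3 (n(w) = -9 - 301/(-3/2) = -9 - 301*(-2/3) = -9 + 602/3 = 575/3)
n(-162)/l(-78, (8 - 22) + 85/(-84)) = 575/(3*(-15 + 3*(-78)*((8 - 22) + 85/(-84)))) = 575/(3*(-15 + 3*(-78)*(-14 + 85*(-1/84)))) = 575/(3*(-15 + 3*(-78)*(-14 - 85/84))) = 575/(3*(-15 + 3*(-78)*(-1261/84))) = 575/(3*(-15 + 49179/14)) = 575/(3*(48969/14)) = (575/3)*(14/48969) = 8050/146907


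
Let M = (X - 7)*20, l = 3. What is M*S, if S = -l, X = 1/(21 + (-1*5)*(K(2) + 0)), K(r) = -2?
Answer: 12960/31 ≈ 418.06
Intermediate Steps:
X = 1/31 (X = 1/(21 + (-1*5)*(-2 + 0)) = 1/(21 - 5*(-2)) = 1/(21 + 10) = 1/31 ≈ 0.032258)
M = -4320/31 (M = (1/31 - 7)*20 = -216/31*20 = -4320/31 ≈ -139.35)
S = -3 (S = -1*3 = -3)
M*S = -4320/31*(-3) = 12960/31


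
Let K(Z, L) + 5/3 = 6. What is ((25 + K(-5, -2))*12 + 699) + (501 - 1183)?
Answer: 369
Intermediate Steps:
K(Z, L) = 13/3 (K(Z, L) = -5/3 + 6 = 13/3)
((25 + K(-5, -2))*12 + 699) + (501 - 1183) = ((25 + 13/3)*12 + 699) + (501 - 1183) = ((88/3)*12 + 699) - 682 = (352 + 699) - 682 = 1051 - 682 = 369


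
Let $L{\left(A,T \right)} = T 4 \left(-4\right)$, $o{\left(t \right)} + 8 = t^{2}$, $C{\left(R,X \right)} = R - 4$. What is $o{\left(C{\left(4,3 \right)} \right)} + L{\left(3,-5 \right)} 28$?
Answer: $2232$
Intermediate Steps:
$C{\left(R,X \right)} = -4 + R$
$o{\left(t \right)} = -8 + t^{2}$
$L{\left(A,T \right)} = - 16 T$ ($L{\left(A,T \right)} = 4 T \left(-4\right) = - 16 T$)
$o{\left(C{\left(4,3 \right)} \right)} + L{\left(3,-5 \right)} 28 = \left(-8 + \left(-4 + 4\right)^{2}\right) + \left(-16\right) \left(-5\right) 28 = \left(-8 + 0^{2}\right) + 80 \cdot 28 = \left(-8 + 0\right) + 2240 = -8 + 2240 = 2232$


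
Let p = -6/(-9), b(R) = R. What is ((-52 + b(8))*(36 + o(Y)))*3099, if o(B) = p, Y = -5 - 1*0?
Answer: -4999720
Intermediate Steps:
Y = -5 (Y = -5 + 0 = -5)
p = ⅔ (p = -6*(-⅑) = ⅔ ≈ 0.66667)
o(B) = ⅔
((-52 + b(8))*(36 + o(Y)))*3099 = ((-52 + 8)*(36 + ⅔))*3099 = -44*110/3*3099 = -4840/3*3099 = -4999720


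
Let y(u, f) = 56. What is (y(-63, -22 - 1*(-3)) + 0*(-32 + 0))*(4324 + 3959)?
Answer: 463848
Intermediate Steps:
(y(-63, -22 - 1*(-3)) + 0*(-32 + 0))*(4324 + 3959) = (56 + 0*(-32 + 0))*(4324 + 3959) = (56 + 0*(-32))*8283 = (56 + 0)*8283 = 56*8283 = 463848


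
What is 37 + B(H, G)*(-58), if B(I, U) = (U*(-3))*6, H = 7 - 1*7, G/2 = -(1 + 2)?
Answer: -6227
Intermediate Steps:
G = -6 (G = 2*(-(1 + 2)) = 2*(-1*3) = 2*(-3) = -6)
H = 0 (H = 7 - 7 = 0)
B(I, U) = -18*U (B(I, U) = -3*U*6 = -18*U)
37 + B(H, G)*(-58) = 37 - 18*(-6)*(-58) = 37 + 108*(-58) = 37 - 6264 = -6227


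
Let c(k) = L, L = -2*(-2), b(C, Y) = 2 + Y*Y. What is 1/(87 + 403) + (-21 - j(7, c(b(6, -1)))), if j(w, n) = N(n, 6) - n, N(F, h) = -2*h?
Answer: -2449/490 ≈ -4.9980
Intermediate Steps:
b(C, Y) = 2 + Y²
L = 4
c(k) = 4
j(w, n) = -12 - n (j(w, n) = -2*6 - n = -12 - n)
1/(87 + 403) + (-21 - j(7, c(b(6, -1)))) = 1/(87 + 403) + (-21 - (-12 - 1*4)) = 1/490 + (-21 - (-12 - 4)) = 1/490 + (-21 - 1*(-16)) = 1/490 + (-21 + 16) = 1/490 - 5 = -2449/490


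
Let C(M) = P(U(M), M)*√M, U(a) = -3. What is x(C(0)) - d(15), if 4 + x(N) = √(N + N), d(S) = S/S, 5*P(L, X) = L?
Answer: -5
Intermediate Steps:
P(L, X) = L/5
d(S) = 1
C(M) = -3*√M/5 (C(M) = ((⅕)*(-3))*√M = -3*√M/5)
x(N) = -4 + √2*√N (x(N) = -4 + √(N + N) = -4 + √(2*N) = -4 + √2*√N)
x(C(0)) - d(15) = (-4 + √2*√(-3*√0/5)) - 1*1 = (-4 + √2*√(-⅗*0)) - 1 = (-4 + √2*√0) - 1 = (-4 + √2*0) - 1 = (-4 + 0) - 1 = -4 - 1 = -5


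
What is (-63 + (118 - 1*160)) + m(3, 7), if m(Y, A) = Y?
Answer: -102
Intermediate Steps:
(-63 + (118 - 1*160)) + m(3, 7) = (-63 + (118 - 1*160)) + 3 = (-63 + (118 - 160)) + 3 = (-63 - 42) + 3 = -105 + 3 = -102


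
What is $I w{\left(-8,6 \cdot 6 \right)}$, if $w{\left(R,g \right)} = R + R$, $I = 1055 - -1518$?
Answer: $-41168$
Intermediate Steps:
$I = 2573$ ($I = 1055 + 1518 = 2573$)
$w{\left(R,g \right)} = 2 R$
$I w{\left(-8,6 \cdot 6 \right)} = 2573 \cdot 2 \left(-8\right) = 2573 \left(-16\right) = -41168$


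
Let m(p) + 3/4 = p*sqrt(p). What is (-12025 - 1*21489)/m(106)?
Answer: -402168/19056247 - 56839744*sqrt(106)/19056247 ≈ -30.730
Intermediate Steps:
m(p) = -3/4 + p**(3/2) (m(p) = -3/4 + p*sqrt(p) = -3/4 + p**(3/2))
(-12025 - 1*21489)/m(106) = (-12025 - 1*21489)/(-3/4 + 106**(3/2)) = (-12025 - 21489)/(-3/4 + 106*sqrt(106)) = -33514/(-3/4 + 106*sqrt(106))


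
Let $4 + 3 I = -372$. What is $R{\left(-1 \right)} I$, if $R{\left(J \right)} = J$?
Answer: $\frac{376}{3} \approx 125.33$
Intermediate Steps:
$I = - \frac{376}{3}$ ($I = - \frac{4}{3} + \frac{1}{3} \left(-372\right) = - \frac{4}{3} - 124 = - \frac{376}{3} \approx -125.33$)
$R{\left(-1 \right)} I = \left(-1\right) \left(- \frac{376}{3}\right) = \frac{376}{3}$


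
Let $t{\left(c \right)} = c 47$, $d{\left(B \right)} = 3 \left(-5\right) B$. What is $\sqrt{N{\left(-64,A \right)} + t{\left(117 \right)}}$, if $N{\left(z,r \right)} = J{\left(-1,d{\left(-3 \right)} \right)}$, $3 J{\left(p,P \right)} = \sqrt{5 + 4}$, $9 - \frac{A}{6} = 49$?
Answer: $10 \sqrt{55} \approx 74.162$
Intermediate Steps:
$d{\left(B \right)} = - 15 B$
$A = -240$ ($A = 54 - 294 = -240$)
$J{\left(p,P \right)} = 1$ ($J{\left(p,P \right)} = \frac{\sqrt{5 + 4}}{3} = \frac{\sqrt{9}}{3} = \frac{1}{3} \cdot 3 = 1$)
$N{\left(z,r \right)} = 1$
$t{\left(c \right)} = 47 c$
$\sqrt{N{\left(-64,A \right)} + t{\left(117 \right)}} = \sqrt{1 + 47 \cdot 117} = \sqrt{1 + 5499} = \sqrt{5500} = 10 \sqrt{55}$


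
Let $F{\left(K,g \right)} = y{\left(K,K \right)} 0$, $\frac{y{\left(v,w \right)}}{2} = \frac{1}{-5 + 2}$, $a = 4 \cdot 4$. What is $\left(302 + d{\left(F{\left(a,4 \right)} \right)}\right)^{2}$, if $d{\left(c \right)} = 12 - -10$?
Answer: $104976$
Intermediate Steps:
$a = 16$
$y{\left(v,w \right)} = - \frac{2}{3}$ ($y{\left(v,w \right)} = \frac{2}{-5 + 2} = \frac{2}{-3} = 2 \left(- \frac{1}{3}\right) = - \frac{2}{3}$)
$F{\left(K,g \right)} = 0$ ($F{\left(K,g \right)} = \left(- \frac{2}{3}\right) 0 = 0$)
$d{\left(c \right)} = 22$ ($d{\left(c \right)} = 12 + 10 = 22$)
$\left(302 + d{\left(F{\left(a,4 \right)} \right)}\right)^{2} = \left(302 + 22\right)^{2} = 324^{2} = 104976$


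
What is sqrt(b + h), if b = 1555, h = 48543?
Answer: sqrt(50098) ≈ 223.83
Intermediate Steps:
sqrt(b + h) = sqrt(1555 + 48543) = sqrt(50098)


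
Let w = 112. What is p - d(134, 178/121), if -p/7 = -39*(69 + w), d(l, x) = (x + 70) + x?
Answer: 5970147/121 ≈ 49340.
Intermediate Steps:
d(l, x) = 70 + 2*x (d(l, x) = (70 + x) + x = 70 + 2*x)
p = 49413 (p = -(-273)*(69 + 112) = -(-273)*181 = -7*(-7059) = 49413)
p - d(134, 178/121) = 49413 - (70 + 2*(178/121)) = 49413 - (70 + 356/121) = 49413 - 1*8826/121 = 49413 - 8826/121 = 5970147/121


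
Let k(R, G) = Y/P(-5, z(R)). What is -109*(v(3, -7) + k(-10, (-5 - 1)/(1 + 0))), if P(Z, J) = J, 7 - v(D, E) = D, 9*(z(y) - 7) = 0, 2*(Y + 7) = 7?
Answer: -763/2 ≈ -381.50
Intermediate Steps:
Y = -7/2 (Y = -7 + (½)*7 = -7 + 7/2 = -7/2 ≈ -3.5000)
z(y) = 7 (z(y) = 7 + (⅑)*0 = 7 + 0 = 7)
v(D, E) = 7 - D
k(R, G) = -½ (k(R, G) = -7/2/7 = -7/2*⅐ = -½)
-109*(v(3, -7) + k(-10, (-5 - 1)/(1 + 0))) = -109*((7 - 1*3) - ½) = -109*((7 - 3) - ½) = -109*(4 - ½) = -109*7/2 = -763/2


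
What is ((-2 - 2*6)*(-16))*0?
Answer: 0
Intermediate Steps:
((-2 - 2*6)*(-16))*0 = ((-2 - 12)*(-16))*0 = -14*(-16)*0 = 224*0 = 0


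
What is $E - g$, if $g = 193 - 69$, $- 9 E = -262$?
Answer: $- \frac{854}{9} \approx -94.889$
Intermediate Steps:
$E = \frac{262}{9}$ ($E = \left(- \frac{1}{9}\right) \left(-262\right) = \frac{262}{9} \approx 29.111$)
$g = 124$
$E - g = \frac{262}{9} - 124 = - \frac{854}{9}$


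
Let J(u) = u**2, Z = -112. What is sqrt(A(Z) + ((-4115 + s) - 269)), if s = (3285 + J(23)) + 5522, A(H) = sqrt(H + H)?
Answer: 2*sqrt(1238 + I*sqrt(14)) ≈ 70.37 + 0.10634*I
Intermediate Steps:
A(H) = sqrt(2)*sqrt(H) (A(H) = sqrt(2*H) = sqrt(2)*sqrt(H))
s = 9336 (s = (3285 + 23**2) + 5522 = (3285 + 529) + 5522 = 3814 + 5522 = 9336)
sqrt(A(Z) + ((-4115 + s) - 269)) = sqrt(sqrt(2)*sqrt(-112) + ((-4115 + 9336) - 269)) = sqrt(sqrt(2)*(4*I*sqrt(7)) + (5221 - 269)) = sqrt(4*I*sqrt(14) + 4952) = sqrt(4952 + 4*I*sqrt(14))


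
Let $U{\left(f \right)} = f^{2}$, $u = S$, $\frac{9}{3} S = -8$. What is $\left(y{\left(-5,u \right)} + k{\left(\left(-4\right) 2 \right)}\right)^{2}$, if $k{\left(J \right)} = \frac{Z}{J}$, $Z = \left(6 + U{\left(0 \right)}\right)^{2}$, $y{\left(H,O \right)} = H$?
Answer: $\frac{361}{4} \approx 90.25$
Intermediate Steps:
$S = - \frac{8}{3}$ ($S = \frac{1}{3} \left(-8\right) = - \frac{8}{3} \approx -2.6667$)
$u = - \frac{8}{3} \approx -2.6667$
$Z = 36$ ($Z = \left(6 + 0^{2}\right)^{2} = \left(6 + 0\right)^{2} = 6^{2} = 36$)
$k{\left(J \right)} = \frac{36}{J}$
$\left(y{\left(-5,u \right)} + k{\left(\left(-4\right) 2 \right)}\right)^{2} = \left(-5 + \frac{36}{\left(-4\right) 2}\right)^{2} = \left(-5 + \frac{36}{-8}\right)^{2} = \left(-5 + 36 \left(- \frac{1}{8}\right)\right)^{2} = \left(-5 - \frac{9}{2}\right)^{2} = \left(- \frac{19}{2}\right)^{2} = \frac{361}{4}$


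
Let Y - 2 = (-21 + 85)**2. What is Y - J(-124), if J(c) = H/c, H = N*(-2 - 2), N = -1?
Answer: 127039/31 ≈ 4098.0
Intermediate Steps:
H = 4 (H = -(-2 - 2) = -1*(-4) = 4)
Y = 4098 (Y = 2 + (-21 + 85)**2 = 2 + 64**2 = 2 + 4096 = 4098)
J(c) = 4/c
Y - J(-124) = 4098 - 4/(-124) = 4098 - 4*(-1)/124 = 4098 - 1*(-1/31) = 4098 + 1/31 = 127039/31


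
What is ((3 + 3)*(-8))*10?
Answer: -480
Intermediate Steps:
((3 + 3)*(-8))*10 = (6*(-8))*10 = -48*10 = -480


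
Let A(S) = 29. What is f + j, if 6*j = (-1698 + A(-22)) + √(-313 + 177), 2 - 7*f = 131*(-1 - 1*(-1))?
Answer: -11671/42 + I*√34/3 ≈ -277.88 + 1.9437*I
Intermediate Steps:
f = 2/7 (f = 2/7 - 131*(-1 - 1*(-1))/7 = 2/7 - 131*(-1 + 1)/7 = 2/7 - 131*0/7 = 2/7 - ⅐*0 = 2/7 + 0 = 2/7 ≈ 0.28571)
j = -1669/6 + I*√34/3 (j = ((-1698 + 29) + √(-313 + 177))/6 = (-1669 + √(-136))/6 = (-1669 + 2*I*√34)/6 = -1669/6 + I*√34/3 ≈ -278.17 + 1.9437*I)
f + j = 2/7 + (-1669/6 + I*√34/3) = -11671/42 + I*√34/3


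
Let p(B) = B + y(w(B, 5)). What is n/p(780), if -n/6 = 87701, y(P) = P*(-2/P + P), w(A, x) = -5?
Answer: -526206/803 ≈ -655.30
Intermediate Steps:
y(P) = P*(P - 2/P)
n = -526206 (n = -6*87701 = -526206)
p(B) = 23 + B (p(B) = B + (-2 + (-5)²) = B + (-2 + 25) = B + 23 = 23 + B)
n/p(780) = -526206/(23 + 780) = -526206/803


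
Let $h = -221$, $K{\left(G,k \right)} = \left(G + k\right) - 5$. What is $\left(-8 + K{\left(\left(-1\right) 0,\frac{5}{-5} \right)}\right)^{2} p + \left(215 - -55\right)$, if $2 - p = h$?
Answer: $43978$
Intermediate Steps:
$K{\left(G,k \right)} = -5 + G + k$
$p = 223$ ($p = 2 - -221 = 2 + 221 = 223$)
$\left(-8 + K{\left(\left(-1\right) 0,\frac{5}{-5} \right)}\right)^{2} p + \left(215 - -55\right) = \left(-8 - \left(5 - \frac{5}{-5}\right)\right)^{2} \cdot 223 + \left(215 - -55\right) = \left(-8 + \left(-5 + 0 + 5 \left(- \frac{1}{5}\right)\right)\right)^{2} \cdot 223 + \left(215 + 55\right) = \left(-8 - 6\right)^{2} \cdot 223 + 270 = \left(-14\right)^{2} \cdot 223 + 270 = 196 \cdot 223 + 270 = 43708 + 270 = 43978$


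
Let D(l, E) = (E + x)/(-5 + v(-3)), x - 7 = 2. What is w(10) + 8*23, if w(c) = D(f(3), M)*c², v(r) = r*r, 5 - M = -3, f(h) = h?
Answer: 609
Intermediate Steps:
M = 8 (M = 5 - 1*(-3) = 5 + 3 = 8)
v(r) = r²
x = 9 (x = 7 + 2 = 9)
D(l, E) = 9/4 + E/4 (D(l, E) = (E + 9)/(-5 + (-3)²) = (9 + E)/(-5 + 9) = (9 + E)/4 = (9 + E)*(¼) = 9/4 + E/4)
w(c) = 17*c²/4 (w(c) = (9/4 + (¼)*8)*c² = (9/4 + 2)*c² = 17*c²/4)
w(10) + 8*23 = (17/4)*10² + 8*23 = (17/4)*100 + 184 = 425 + 184 = 609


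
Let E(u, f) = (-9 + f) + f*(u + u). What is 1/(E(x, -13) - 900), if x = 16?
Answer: -1/1338 ≈ -0.00074738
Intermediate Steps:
E(u, f) = -9 + f + 2*f*u (E(u, f) = (-9 + f) + f*(2*u) = (-9 + f) + 2*f*u = -9 + f + 2*f*u)
1/(E(x, -13) - 900) = 1/((-9 - 13 + 2*(-13)*16) - 900) = 1/((-9 - 13 - 416) - 900) = 1/(-438 - 900) = 1/(-1338) = -1/1338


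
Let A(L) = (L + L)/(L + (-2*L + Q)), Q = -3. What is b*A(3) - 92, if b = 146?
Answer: -238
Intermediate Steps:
A(L) = 2*L/(-3 - L) (A(L) = (L + L)/(L + (-2*L - 3)) = (2*L)/(L + (-3 - 2*L)) = (2*L)/(-3 - L) = 2*L/(-3 - L))
b*A(3) - 92 = 146*(-2*3/(3 + 3)) - 92 = 146*(-2*3/6) - 92 = 146*(-2*3*⅙) - 92 = 146*(-1) - 92 = -146 - 92 = -238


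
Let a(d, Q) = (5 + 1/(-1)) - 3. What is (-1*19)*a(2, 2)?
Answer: -19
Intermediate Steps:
a(d, Q) = 1 (a(d, Q) = (5 - 1) - 3 = 4 - 3 = 1)
(-1*19)*a(2, 2) = -1*19*1 = -19*1 = -19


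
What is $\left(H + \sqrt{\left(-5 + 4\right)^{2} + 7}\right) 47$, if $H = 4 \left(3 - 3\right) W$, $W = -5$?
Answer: $94 \sqrt{2} \approx 132.94$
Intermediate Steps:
$H = 0$ ($H = 4 \left(3 - 3\right) \left(-5\right) = 4 \cdot 0 \left(-5\right) = 0 \left(-5\right) = 0$)
$\left(H + \sqrt{\left(-5 + 4\right)^{2} + 7}\right) 47 = \left(0 + \sqrt{\left(-5 + 4\right)^{2} + 7}\right) 47 = \left(0 + \sqrt{\left(-1\right)^{2} + 7}\right) 47 = \left(0 + \sqrt{1 + 7}\right) 47 = \left(0 + \sqrt{8}\right) 47 = \left(0 + 2 \sqrt{2}\right) 47 = 2 \sqrt{2} \cdot 47 = 94 \sqrt{2}$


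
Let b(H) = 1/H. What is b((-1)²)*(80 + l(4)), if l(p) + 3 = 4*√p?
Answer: 85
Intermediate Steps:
l(p) = -3 + 4*√p
b((-1)²)*(80 + l(4)) = (80 + (-3 + 4*√4))/((-1)²) = (80 + (-3 + 4*2))/1 = 1*(80 + (-3 + 8)) = 1*(80 + 5) = 1*85 = 85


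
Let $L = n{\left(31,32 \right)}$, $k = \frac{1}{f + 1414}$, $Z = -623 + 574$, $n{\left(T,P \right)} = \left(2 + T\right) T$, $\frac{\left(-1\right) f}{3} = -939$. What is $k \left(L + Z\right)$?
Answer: $\frac{974}{4231} \approx 0.23021$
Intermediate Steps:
$f = 2817$ ($f = \left(-3\right) \left(-939\right) = 2817$)
$n{\left(T,P \right)} = T \left(2 + T\right)$
$Z = -49$
$k = \frac{1}{4231}$ ($k = \frac{1}{2817 + 1414} = \frac{1}{4231} \approx 0.00023635$)
$L = 1023$ ($L = 31 \left(2 + 31\right) = 31 \cdot 33 = 1023$)
$k \left(L + Z\right) = \frac{1023 - 49}{4231} = \frac{1}{4231} \cdot 974 = \frac{974}{4231}$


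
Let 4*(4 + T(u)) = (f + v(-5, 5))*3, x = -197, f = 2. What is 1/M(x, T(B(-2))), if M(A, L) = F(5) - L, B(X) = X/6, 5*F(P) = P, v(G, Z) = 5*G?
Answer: 4/89 ≈ 0.044944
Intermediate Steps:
F(P) = P/5
B(X) = X/6 (B(X) = X*(⅙) = X/6)
T(u) = -85/4 (T(u) = -4 + ((2 + 5*(-5))*3)/4 = -4 + ((2 - 25)*3)/4 = -4 + (-23*3)/4 = -4 + (¼)*(-69) = -4 - 69/4 = -85/4)
M(A, L) = 1 - L (M(A, L) = (⅕)*5 - L = 1 - L)
1/M(x, T(B(-2))) = 1/(1 - 1*(-85/4)) = 1/(1 + 85/4) = 1/(89/4) = 4/89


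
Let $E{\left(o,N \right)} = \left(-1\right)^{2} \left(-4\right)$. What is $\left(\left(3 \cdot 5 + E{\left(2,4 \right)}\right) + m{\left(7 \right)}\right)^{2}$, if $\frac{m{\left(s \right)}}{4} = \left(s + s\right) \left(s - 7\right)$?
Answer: $121$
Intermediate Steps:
$m{\left(s \right)} = 8 s \left(-7 + s\right)$ ($m{\left(s \right)} = 4 \left(s + s\right) \left(s - 7\right) = 4 \cdot 2 s \left(-7 + s\right) = 8 s \left(-7 + s\right)$)
$E{\left(o,N \right)} = -4$ ($E{\left(o,N \right)} = 1 \left(-4\right) = -4$)
$\left(\left(3 \cdot 5 + E{\left(2,4 \right)}\right) + m{\left(7 \right)}\right)^{2} = \left(\left(3 \cdot 5 - 4\right) + 8 \cdot 7 \left(-7 + 7\right)\right)^{2} = \left(\left(15 - 4\right) + 8 \cdot 7 \cdot 0\right)^{2} = \left(11 + 0\right)^{2} = 11^{2} = 121$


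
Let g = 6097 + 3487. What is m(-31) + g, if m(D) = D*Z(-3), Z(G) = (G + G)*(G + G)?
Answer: 8468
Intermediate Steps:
Z(G) = 4*G² (Z(G) = (2*G)*(2*G) = 4*G²)
g = 9584
m(D) = 36*D (m(D) = D*(4*(-3)²) = D*(4*9) = D*36 = 36*D)
m(-31) + g = 36*(-31) + 9584 = -1116 + 9584 = 8468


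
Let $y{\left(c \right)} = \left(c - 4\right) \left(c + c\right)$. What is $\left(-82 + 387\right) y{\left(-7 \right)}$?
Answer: $46970$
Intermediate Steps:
$y{\left(c \right)} = 2 c \left(-4 + c\right)$ ($y{\left(c \right)} = \left(-4 + c\right) 2 c = 2 c \left(-4 + c\right)$)
$\left(-82 + 387\right) y{\left(-7 \right)} = \left(-82 + 387\right) 2 \left(-7\right) \left(-4 - 7\right) = 305 \cdot 2 \left(-7\right) \left(-11\right) = 305 \cdot 154 = 46970$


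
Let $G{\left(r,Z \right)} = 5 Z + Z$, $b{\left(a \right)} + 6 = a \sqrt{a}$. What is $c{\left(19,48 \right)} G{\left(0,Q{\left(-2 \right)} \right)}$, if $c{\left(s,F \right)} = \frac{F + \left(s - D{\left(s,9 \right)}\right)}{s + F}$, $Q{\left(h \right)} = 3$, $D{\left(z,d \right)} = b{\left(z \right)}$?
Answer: $\frac{1314}{67} - \frac{342 \sqrt{19}}{67} \approx -2.638$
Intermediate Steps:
$b{\left(a \right)} = -6 + a^{\frac{3}{2}}$ ($b{\left(a \right)} = -6 + a \sqrt{a} = -6 + a^{\frac{3}{2}}$)
$D{\left(z,d \right)} = -6 + z^{\frac{3}{2}}$
$G{\left(r,Z \right)} = 6 Z$
$c{\left(s,F \right)} = \frac{6 + F + s - s^{\frac{3}{2}}}{F + s}$ ($c{\left(s,F \right)} = \frac{F - \left(-6 + s^{\frac{3}{2}} - s\right)}{s + F} = \frac{F - \left(-6 + s^{\frac{3}{2}} - s\right)}{F + s} = \frac{F + \left(6 + s - s^{\frac{3}{2}}\right)}{F + s} = \frac{6 + F + s - s^{\frac{3}{2}}}{F + s}$)
$c{\left(19,48 \right)} G{\left(0,Q{\left(-2 \right)} \right)} = \frac{6 + 48 + 19 - 19^{\frac{3}{2}}}{48 + 19} \cdot 6 \cdot 3 = \frac{6 + 48 + 19 - 19 \sqrt{19}}{67} \cdot 18 = \frac{73 - 19 \sqrt{19}}{67} \cdot 18 = \left(\frac{73}{67} - \frac{19 \sqrt{19}}{67}\right) 18 = \frac{1314}{67} - \frac{342 \sqrt{19}}{67}$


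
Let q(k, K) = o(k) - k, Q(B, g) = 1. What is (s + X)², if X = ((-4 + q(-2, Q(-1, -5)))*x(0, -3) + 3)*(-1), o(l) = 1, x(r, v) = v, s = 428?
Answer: 178084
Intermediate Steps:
q(k, K) = 1 - k
X = -6 (X = ((-4 + (1 - 1*(-2)))*(-3) + 3)*(-1) = ((-4 + (1 + 2))*(-3) + 3)*(-1) = ((-4 + 3)*(-3) + 3)*(-1) = (-1*(-3) + 3)*(-1) = (3 + 3)*(-1) = 6*(-1) = -6)
(s + X)² = (428 - 6)² = 422² = 178084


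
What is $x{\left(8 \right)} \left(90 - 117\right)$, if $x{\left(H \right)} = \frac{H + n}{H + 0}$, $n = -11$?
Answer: $\frac{81}{8} \approx 10.125$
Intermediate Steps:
$x{\left(H \right)} = \frac{-11 + H}{H}$ ($x{\left(H \right)} = \frac{H - 11}{H + 0} = \frac{-11 + H}{H}$)
$x{\left(8 \right)} \left(90 - 117\right) = \frac{-11 + 8}{8} \left(90 - 117\right) = \frac{1}{8} \left(-3\right) \left(-27\right) = \left(- \frac{3}{8}\right) \left(-27\right) = \frac{81}{8}$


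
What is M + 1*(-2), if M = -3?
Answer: -5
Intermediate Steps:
M + 1*(-2) = -3 + 1*(-2) = -3 - 2 = -5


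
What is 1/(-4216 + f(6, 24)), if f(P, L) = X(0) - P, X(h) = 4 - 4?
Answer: -1/4222 ≈ -0.00023685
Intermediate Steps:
X(h) = 0
f(P, L) = -P (f(P, L) = 0 - P = -P)
1/(-4216 + f(6, 24)) = 1/(-4216 - 1*6) = 1/(-4216 - 6) = 1/(-4222) = -1/4222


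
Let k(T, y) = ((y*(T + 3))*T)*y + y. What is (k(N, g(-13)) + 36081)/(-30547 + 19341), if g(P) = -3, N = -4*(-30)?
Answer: -84459/5603 ≈ -15.074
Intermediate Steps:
N = 120
k(T, y) = y + T*y²*(3 + T) (k(T, y) = ((y*(3 + T))*T)*y + y = (T*y*(3 + T))*y + y = T*y²*(3 + T) + y = y + T*y²*(3 + T))
(k(N, g(-13)) + 36081)/(-30547 + 19341) = (-3*(1 - 3*120² + 3*120*(-3)) + 36081)/(-30547 + 19341) = (-3*(1 - 3*14400 - 1080) + 36081)/(-11206) = (-3*(1 - 43200 - 1080) + 36081)*(-1/11206) = (-3*(-44279) + 36081)*(-1/11206) = (132837 + 36081)*(-1/11206) = 168918*(-1/11206) = -84459/5603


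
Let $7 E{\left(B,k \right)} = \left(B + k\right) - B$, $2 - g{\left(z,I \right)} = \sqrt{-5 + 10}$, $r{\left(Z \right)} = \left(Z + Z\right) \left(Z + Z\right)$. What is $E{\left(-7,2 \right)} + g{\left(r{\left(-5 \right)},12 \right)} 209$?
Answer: $\frac{2928}{7} - 209 \sqrt{5} \approx -49.052$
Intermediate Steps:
$r{\left(Z \right)} = 4 Z^{2}$ ($r{\left(Z \right)} = 2 Z 2 Z = 4 Z^{2}$)
$g{\left(z,I \right)} = 2 - \sqrt{5}$ ($g{\left(z,I \right)} = 2 - \sqrt{-5 + 10} = 2 - \sqrt{5}$)
$E{\left(B,k \right)} = \frac{k}{7}$ ($E{\left(B,k \right)} = \frac{\left(B + k\right) - B}{7} = \frac{k}{7}$)
$E{\left(-7,2 \right)} + g{\left(r{\left(-5 \right)},12 \right)} 209 = \frac{1}{7} \cdot 2 + \left(2 - \sqrt{5}\right) 209 = \frac{2}{7} + \left(418 - 209 \sqrt{5}\right) = \frac{2928}{7} - 209 \sqrt{5}$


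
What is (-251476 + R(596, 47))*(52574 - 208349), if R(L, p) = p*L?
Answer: 34810104600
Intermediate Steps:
R(L, p) = L*p
(-251476 + R(596, 47))*(52574 - 208349) = (-251476 + 596*47)*(52574 - 208349) = (-251476 + 28012)*(-155775) = -223464*(-155775) = 34810104600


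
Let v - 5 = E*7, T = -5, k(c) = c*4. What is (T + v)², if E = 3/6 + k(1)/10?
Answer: 3969/100 ≈ 39.690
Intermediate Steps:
k(c) = 4*c
E = 9/10 (E = 3/6 + (4*1)/10 = 3*(⅙) + 4*(⅒) = ½ + ⅖ = 9/10 ≈ 0.90000)
v = 113/10 (v = 5 + (9/10)*7 = 5 + 63/10 = 113/10 ≈ 11.300)
(T + v)² = (-5 + 113/10)² = (63/10)² = 3969/100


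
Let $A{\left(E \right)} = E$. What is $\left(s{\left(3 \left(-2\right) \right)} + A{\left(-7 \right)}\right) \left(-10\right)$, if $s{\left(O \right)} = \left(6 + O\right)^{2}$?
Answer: $70$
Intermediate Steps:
$\left(s{\left(3 \left(-2\right) \right)} + A{\left(-7 \right)}\right) \left(-10\right) = \left(\left(6 + 3 \left(-2\right)\right)^{2} - 7\right) \left(-10\right) = \left(\left(6 - 6\right)^{2} - 7\right) \left(-10\right) = \left(0^{2} - 7\right) \left(-10\right) = \left(0 - 7\right) \left(-10\right) = \left(-7\right) \left(-10\right) = 70$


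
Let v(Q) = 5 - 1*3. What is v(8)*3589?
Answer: 7178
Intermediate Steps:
v(Q) = 2 (v(Q) = 5 - 3 = 2)
v(8)*3589 = 2*3589 = 7178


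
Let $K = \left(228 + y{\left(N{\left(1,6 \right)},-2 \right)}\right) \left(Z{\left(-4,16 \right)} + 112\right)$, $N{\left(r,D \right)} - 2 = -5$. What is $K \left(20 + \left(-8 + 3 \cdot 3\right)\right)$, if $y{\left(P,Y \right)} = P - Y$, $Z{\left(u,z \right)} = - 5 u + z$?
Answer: $705516$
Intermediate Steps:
$N{\left(r,D \right)} = -3$ ($N{\left(r,D \right)} = 2 - 5 = -3$)
$Z{\left(u,z \right)} = z - 5 u$
$K = 33596$ ($K = \left(228 - 1\right) \left(\left(16 - -20\right) + 112\right) = \left(228 + \left(-3 + 2\right)\right) \left(\left(16 + 20\right) + 112\right) = \left(228 - 1\right) \left(36 + 112\right) = 227 \cdot 148 = 33596$)
$K \left(20 + \left(-8 + 3 \cdot 3\right)\right) = 33596 \left(20 + \left(-8 + 3 \cdot 3\right)\right) = 33596 \left(20 + \left(-8 + 9\right)\right) = 33596 \left(20 + 1\right) = 33596 \cdot 21 = 705516$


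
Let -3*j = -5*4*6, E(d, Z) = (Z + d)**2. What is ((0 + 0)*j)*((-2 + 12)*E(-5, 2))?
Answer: 0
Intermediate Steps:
j = 40 (j = -(-5*4)*6/3 = -(-20)*6/3 = -1/3*(-120) = 40)
((0 + 0)*j)*((-2 + 12)*E(-5, 2)) = ((0 + 0)*40)*((-2 + 12)*(2 - 5)**2) = (0*40)*(10*(-3)**2) = 0*(10*9) = 0*90 = 0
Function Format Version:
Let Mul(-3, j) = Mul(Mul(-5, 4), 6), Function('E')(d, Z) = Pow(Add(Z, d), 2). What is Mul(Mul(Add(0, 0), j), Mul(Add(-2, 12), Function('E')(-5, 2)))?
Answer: 0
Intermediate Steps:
j = 40 (j = Mul(Rational(-1, 3), Mul(Mul(-5, 4), 6)) = Mul(Rational(-1, 3), Mul(-20, 6)) = Mul(Rational(-1, 3), -120) = 40)
Mul(Mul(Add(0, 0), j), Mul(Add(-2, 12), Function('E')(-5, 2))) = Mul(Mul(Add(0, 0), 40), Mul(Add(-2, 12), Pow(Add(2, -5), 2))) = Mul(Mul(0, 40), Mul(10, Pow(-3, 2))) = Mul(0, Mul(10, 9)) = Mul(0, 90) = 0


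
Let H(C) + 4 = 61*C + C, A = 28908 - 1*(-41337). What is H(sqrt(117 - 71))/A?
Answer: -4/70245 + 62*sqrt(46)/70245 ≈ 0.0059293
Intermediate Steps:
A = 70245 (A = 28908 + 41337 = 70245)
H(C) = -4 + 62*C (H(C) = -4 + (61*C + C) = -4 + 62*C)
H(sqrt(117 - 71))/A = (-4 + 62*sqrt(117 - 71))/70245 = (-4 + 62*sqrt(46))*(1/70245) = -4/70245 + 62*sqrt(46)/70245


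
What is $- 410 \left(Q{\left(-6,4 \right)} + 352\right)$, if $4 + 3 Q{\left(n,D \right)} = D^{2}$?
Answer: $-145960$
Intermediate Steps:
$Q{\left(n,D \right)} = - \frac{4}{3} + \frac{D^{2}}{3}$
$- 410 \left(Q{\left(-6,4 \right)} + 352\right) = - 410 \left(\left(- \frac{4}{3} + \frac{4^{2}}{3}\right) + 352\right) = - 410 \left(\left(- \frac{4}{3} + \frac{1}{3} \cdot 16\right) + 352\right) = - 410 \left(\left(- \frac{4}{3} + \frac{16}{3}\right) + 352\right) = - 410 \left(4 + 352\right) = \left(-410\right) 356 = -145960$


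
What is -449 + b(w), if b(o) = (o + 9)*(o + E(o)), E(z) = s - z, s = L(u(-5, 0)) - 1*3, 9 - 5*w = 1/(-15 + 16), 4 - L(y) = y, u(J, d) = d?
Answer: -2192/5 ≈ -438.40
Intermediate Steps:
L(y) = 4 - y
w = 8/5 (w = 9/5 - 1/(5*(-15 + 16)) = 9/5 - 1/5/1 = 9/5 - 1/5*1 = 9/5 - 1/5 = 8/5 ≈ 1.6000)
s = 1 (s = (4 - 1*0) - 1*3 = (4 + 0) - 3 = 4 - 3 = 1)
E(z) = 1 - z
b(o) = 9 + o (b(o) = (o + 9)*(o + (1 - o)) = (9 + o)*1 = 9 + o)
-449 + b(w) = -449 + (9 + 8/5) = -449 + 53/5 = -2192/5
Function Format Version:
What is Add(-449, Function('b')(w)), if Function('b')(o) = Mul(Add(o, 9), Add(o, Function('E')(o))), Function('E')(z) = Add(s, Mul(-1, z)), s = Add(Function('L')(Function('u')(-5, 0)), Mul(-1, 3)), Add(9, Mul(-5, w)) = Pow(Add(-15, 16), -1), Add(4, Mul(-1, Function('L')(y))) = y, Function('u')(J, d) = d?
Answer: Rational(-2192, 5) ≈ -438.40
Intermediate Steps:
Function('L')(y) = Add(4, Mul(-1, y))
w = Rational(8, 5) (w = Add(Rational(9, 5), Mul(Rational(-1, 5), Pow(Add(-15, 16), -1))) = Add(Rational(9, 5), Mul(Rational(-1, 5), Pow(1, -1))) = Add(Rational(9, 5), Mul(Rational(-1, 5), 1)) = Add(Rational(9, 5), Rational(-1, 5)) = Rational(8, 5) ≈ 1.6000)
s = 1 (s = Add(Add(4, Mul(-1, 0)), Mul(-1, 3)) = Add(Add(4, 0), -3) = Add(4, -3) = 1)
Function('E')(z) = Add(1, Mul(-1, z))
Function('b')(o) = Add(9, o) (Function('b')(o) = Mul(Add(o, 9), Add(o, Add(1, Mul(-1, o)))) = Mul(Add(9, o), 1) = Add(9, o))
Add(-449, Function('b')(w)) = Add(-449, Add(9, Rational(8, 5))) = Add(-449, Rational(53, 5)) = Rational(-2192, 5)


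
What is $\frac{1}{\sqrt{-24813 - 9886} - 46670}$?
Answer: $- \frac{46670}{2178123599} - \frac{i \sqrt{34699}}{2178123599} \approx -2.1427 \cdot 10^{-5} - 8.5522 \cdot 10^{-8} i$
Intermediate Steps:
$\frac{1}{\sqrt{-24813 - 9886} - 46670} = \frac{1}{\sqrt{-34699} - 46670} = \frac{1}{i \sqrt{34699} - 46670} = \frac{1}{-46670 + i \sqrt{34699}}$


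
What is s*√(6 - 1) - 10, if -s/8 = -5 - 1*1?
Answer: -10 + 48*√5 ≈ 97.331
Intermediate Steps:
s = 48 (s = -8*(-5 - 1*1) = -8*(-5 - 1) = -8*(-6) = 48)
s*√(6 - 1) - 10 = 48*√(6 - 1) - 10 = 48*√5 - 10 = -10 + 48*√5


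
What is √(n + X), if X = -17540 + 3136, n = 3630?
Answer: I*√10774 ≈ 103.8*I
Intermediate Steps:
X = -14404
√(n + X) = √(3630 - 14404) = √(-10774) = I*√10774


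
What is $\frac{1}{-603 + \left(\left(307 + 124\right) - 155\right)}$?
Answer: $- \frac{1}{327} \approx -0.0030581$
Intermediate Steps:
$\frac{1}{-603 + \left(\left(307 + 124\right) - 155\right)} = \frac{1}{-603 + \left(431 - 155\right)} = \frac{1}{-603 + 276} = \frac{1}{-327} = - \frac{1}{327}$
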